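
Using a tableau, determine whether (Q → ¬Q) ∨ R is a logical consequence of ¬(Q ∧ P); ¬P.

Initial set: {T ¬(Q ∧ P); T ¬P; F ((Q → ¬Q) ∨ R)}.
F ((Q → ¬Q) ∨ R): α-rule — add F (Q → ¬Q), F R.
F (Q → ¬Q): α-rule — add T Q, F ¬Q.
T ¬(Q ∧ P): β-rule — branch into F Q  //  F P.
  branch 1 (add F Q):
    × closes — contains both Q and ¬Q.
  branch 2 (add F P):
    ○ open, literals {P=0, Q=1, R=0}.
1 branch closed, 1 open.
An open branch gives a countermodel: P=0, Q=1, R=0 (unmentioned atoms arbitrary); the premises hold there but the conclusion fails.

No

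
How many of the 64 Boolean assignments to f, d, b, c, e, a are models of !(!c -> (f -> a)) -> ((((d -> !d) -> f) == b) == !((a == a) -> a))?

60

Initial set: {(!(!c -> (f -> a)) -> ((((d -> !d) -> f) == b) == !((a == a) -> a)))}.
(!(!c -> (f -> a)) -> ((((d -> !d) -> f) == b) == !((a == a) -> a))): β-rule — branch into !!(!c -> (f -> a))  //  ((((d -> !d) -> f) == b) == !((a == a) -> a)).
  branch 1 (add !!(!c -> (f -> a))):
    !!(!c -> (f -> a)): β-rule — branch into !!c  //  (f -> a).
      branch 1.1 (add !!c):
        ○ open, literals {c=T}.
      branch 1.2 (add (f -> a)):
        (f -> a): β-rule — branch into !f  //  a.
          branch 1.2.1 (add !f):
            ○ open, literals {f=F}.
          branch 1.2.2 (add a):
            ○ open, literals {a=T}.
  branch 2 (add ((((d -> !d) -> f) == b) == !((a == a) -> a))):
    ((((d -> !d) -> f) == b) == !((a == a) -> a)): β-rule — branch into (((d -> !d) -> f) == b), !((a == a) -> a)  //  !(((d -> !d) -> f) == b), !!((a == a) -> a).
      branch 2.1 (add (((d -> !d) -> f) == b), !((a == a) -> a)):
        !((a == a) -> a): α-rule — add (a == a), !a.
        (((d -> !d) -> f) == b): β-rule — branch into ((d -> !d) -> f), b  //  !((d -> !d) -> f), !b.
          branch 2.1.1 (add ((d -> !d) -> f), b):
            (a == a): β-rule — branch into a, a  //  !a, !a.
              branch 2.1.1.1 (add a, a):
                × closes — contains both a and !a.
              branch 2.1.1.2 (add !a, !a):
                ((d -> !d) -> f): β-rule — branch into !(d -> !d)  //  f.
                  branch 2.1.1.2.1 (add !(d -> !d)):
                    !(d -> !d): α-rule — add d, !!d.
                    ○ open, literals {a=F, b=T, d=T}.
                  branch 2.1.1.2.2 (add f):
                    ○ open, literals {a=F, b=T, f=T}.
          branch 2.1.2 (add !((d -> !d) -> f), !b):
            !((d -> !d) -> f): α-rule — add (d -> !d), !f.
            (a == a): β-rule — branch into a, a  //  !a, !a.
              branch 2.1.2.1 (add a, a):
                × closes — contains both a and !a.
              branch 2.1.2.2 (add !a, !a):
                (d -> !d): β-rule — branch into !d  //  !d.
                  branch 2.1.2.2.1 (add !d):
                    ○ open, literals {a=F, b=F, d=F, f=F}.
                  branch 2.1.2.2.2 (add !d):
                    ○ open, literals {a=F, b=F, d=F, f=F}.
      branch 2.2 (add !(((d -> !d) -> f) == b), !!((a == a) -> a)):
        !(((d -> !d) -> f) == b): β-rule — branch into ((d -> !d) -> f), !b  //  !((d -> !d) -> f), b.
          branch 2.2.1 (add ((d -> !d) -> f), !b):
            !!((a == a) -> a): β-rule — branch into !(a == a)  //  a.
              branch 2.2.1.1 (add !(a == a)):
                ((d -> !d) -> f): β-rule — branch into !(d -> !d)  //  f.
                  branch 2.2.1.1.1 (add !(d -> !d)):
                    !(d -> !d): α-rule — add d, !!d.
                    !(a == a): β-rule — branch into a, !a  //  !a, a.
                      branch 2.2.1.1.1.1 (add a, !a):
                        × closes — contains both a and !a.
                      branch 2.2.1.1.1.2 (add !a, a):
                        × closes — contains both a and !a.
                  branch 2.2.1.1.2 (add f):
                    !(a == a): β-rule — branch into a, !a  //  !a, a.
                      branch 2.2.1.1.2.1 (add a, !a):
                        × closes — contains both a and !a.
                      branch 2.2.1.1.2.2 (add !a, a):
                        × closes — contains both a and !a.
              branch 2.2.1.2 (add a):
                ((d -> !d) -> f): β-rule — branch into !(d -> !d)  //  f.
                  branch 2.2.1.2.1 (add !(d -> !d)):
                    !(d -> !d): α-rule — add d, !!d.
                    ○ open, literals {a=T, b=F, d=T}.
                  branch 2.2.1.2.2 (add f):
                    ○ open, literals {a=T, b=F, f=T}.
          branch 2.2.2 (add !((d -> !d) -> f), b):
            !((d -> !d) -> f): α-rule — add (d -> !d), !f.
            !!((a == a) -> a): β-rule — branch into !(a == a)  //  a.
              branch 2.2.2.1 (add !(a == a)):
                (d -> !d): β-rule — branch into !d  //  !d.
                  branch 2.2.2.1.1 (add !d):
                    !(a == a): β-rule — branch into a, !a  //  !a, a.
                      branch 2.2.2.1.1.1 (add a, !a):
                        × closes — contains both a and !a.
                      branch 2.2.2.1.1.2 (add !a, a):
                        × closes — contains both a and !a.
                  branch 2.2.2.1.2 (add !d):
                    !(a == a): β-rule — branch into a, !a  //  !a, a.
                      branch 2.2.2.1.2.1 (add a, !a):
                        × closes — contains both a and !a.
                      branch 2.2.2.1.2.2 (add !a, a):
                        × closes — contains both a and !a.
              branch 2.2.2.2 (add a):
                (d -> !d): β-rule — branch into !d  //  !d.
                  branch 2.2.2.2.1 (add !d):
                    ○ open, literals {a=T, b=T, d=F, f=F}.
                  branch 2.2.2.2.2 (add !d):
                    ○ open, literals {a=T, b=T, d=F, f=F}.
10 branches closed, 11 open.
Each open branch fixes some atoms; the unmentioned ones are free. Counting distinct full assignments: branch {c=T} (f, d, b, e, a) contributes 32 new; branch {f=F} (d, b, c, e, a) contributes 16 new; branch {a=T} (f, d, b, c, e) contributes 8 new; branch {a=F, b=T, d=T} (f, c, e) contributes 2 new; branch {a=F, b=T, f=T} (d, c, e) contributes 2 new; branch {a=F, b=F, d=F, f=F} (c, e) contributes 0 new; branch {a=F, b=F, d=F, f=F} (c, e) contributes 0 new; branch {a=T, b=F, d=T} (f, c, e) contributes 0 new; branch {a=T, b=F, f=T} (d, c, e) contributes 0 new; branch {a=T, b=T, d=F, f=F} (c, e) contributes 0 new; branch {a=T, b=T, d=F, f=F} (c, e) contributes 0 new. Total: 60.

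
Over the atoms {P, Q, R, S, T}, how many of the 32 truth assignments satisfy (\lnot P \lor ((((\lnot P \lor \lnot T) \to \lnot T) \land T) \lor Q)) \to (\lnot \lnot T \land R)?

Initial set: {T ((\lnot P \lor ((((\lnot P \lor \lnot T) \to \lnot T) \land T) \lor Q)) \to (\lnot \lnot T \land R))}.
T ((\lnot P \lor ((((\lnot P \lor \lnot T) \to \lnot T) \land T) \lor Q)) \to (\lnot \lnot T \land R)): β-rule — branch into F (\lnot P \lor ((((\lnot P \lor \lnot T) \to \lnot T) \land T) \lor Q))  //  T (\lnot \lnot T \land R).
  branch 1 (add F (\lnot P \lor ((((\lnot P \lor \lnot T) \to \lnot T) \land T) \lor Q))):
    F (\lnot P \lor ((((\lnot P \lor \lnot T) \to \lnot T) \land T) \lor Q)): α-rule — add F \lnot P, F ((((\lnot P \lor \lnot T) \to \lnot T) \land T) \lor Q).
    F ((((\lnot P \lor \lnot T) \to \lnot T) \land T) \lor Q): α-rule — add F (((\lnot P \lor \lnot T) \to \lnot T) \land T), F Q.
    F (((\lnot P \lor \lnot T) \to \lnot T) \land T): β-rule — branch into F ((\lnot P \lor \lnot T) \to \lnot T)  //  F T.
      branch 1.1 (add F ((\lnot P \lor \lnot T) \to \lnot T)):
        F ((\lnot P \lor \lnot T) \to \lnot T): α-rule — add T (\lnot P \lor \lnot T), F \lnot T.
        T (\lnot P \lor \lnot T): β-rule — branch into T \lnot P  //  T \lnot T.
          branch 1.1.1 (add T \lnot P):
            × closes — contains both P and \lnot P.
          branch 1.1.2 (add T \lnot T):
            × closes — contains both T and \lnot T.
      branch 1.2 (add F T):
        ○ open, literals {P=T, Q=F, T=F}.
  branch 2 (add T (\lnot \lnot T \land R)):
    T (\lnot \lnot T \land R): α-rule — add T \lnot \lnot T, T R.
    T \lnot \lnot T: drop double negation, giving T T.
    ○ open, literals {R=T, T=T}.
2 branches closed, 2 open.
Each open branch fixes some atoms; the unmentioned ones are free. Counting distinct full assignments: branch {P=T, Q=F, T=F} (R, S) contributes 4 new; branch {R=T, T=T} (P, Q, S) contributes 8 new. Total: 12.

12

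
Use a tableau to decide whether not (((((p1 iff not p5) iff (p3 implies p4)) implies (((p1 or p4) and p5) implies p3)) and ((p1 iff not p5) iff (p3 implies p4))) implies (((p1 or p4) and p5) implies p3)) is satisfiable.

Initial set: {not (((((p1 iff not p5) iff (p3 implies p4)) implies (((p1 or p4) and p5) implies p3)) and ((p1 iff not p5) iff (p3 implies p4))) implies (((p1 or p4) and p5) implies p3))}.
not (((((p1 iff not p5) iff (p3 implies p4)) implies (((p1 or p4) and p5) implies p3)) and ((p1 iff not p5) iff (p3 implies p4))) implies (((p1 or p4) and p5) implies p3)): α-rule — add ((((p1 iff not p5) iff (p3 implies p4)) implies (((p1 or p4) and p5) implies p3)) and ((p1 iff not p5) iff (p3 implies p4))), not (((p1 or p4) and p5) implies p3).
((((p1 iff not p5) iff (p3 implies p4)) implies (((p1 or p4) and p5) implies p3)) and ((p1 iff not p5) iff (p3 implies p4))): α-rule — add (((p1 iff not p5) iff (p3 implies p4)) implies (((p1 or p4) and p5) implies p3)), ((p1 iff not p5) iff (p3 implies p4)).
not (((p1 or p4) and p5) implies p3): α-rule — add ((p1 or p4) and p5), not p3.
((p1 or p4) and p5): α-rule — add (p1 or p4), p5.
(((p1 iff not p5) iff (p3 implies p4)) implies (((p1 or p4) and p5) implies p3)): β-rule — branch into not ((p1 iff not p5) iff (p3 implies p4))  //  (((p1 or p4) and p5) implies p3).
  branch 1 (add not ((p1 iff not p5) iff (p3 implies p4))):
    ((p1 iff not p5) iff (p3 implies p4)): β-rule — branch into (p1 iff not p5), (p3 implies p4)  //  not (p1 iff not p5), not (p3 implies p4).
      branch 1.1 (add (p1 iff not p5), (p3 implies p4)):
        (p1 or p4): β-rule — branch into p1  //  p4.
          branch 1.1.1 (add p1):
            not ((p1 iff not p5) iff (p3 implies p4)): β-rule — branch into (p1 iff not p5), not (p3 implies p4)  //  not (p1 iff not p5), (p3 implies p4).
              branch 1.1.1.1 (add (p1 iff not p5), not (p3 implies p4)):
                not (p3 implies p4): α-rule — add p3, not p4.
                × closes — contains both p3 and not p3.
              branch 1.1.1.2 (add not (p1 iff not p5), (p3 implies p4)):
                (p1 iff not p5): β-rule — branch into p1, not p5  //  not p1, not not p5.
                  branch 1.1.1.2.1 (add p1, not p5):
                    × closes — contains both p5 and not p5.
                  branch 1.1.1.2.2 (add not p1, not not p5):
                    × closes — contains both p1 and not p1.
          branch 1.1.2 (add p4):
            not ((p1 iff not p5) iff (p3 implies p4)): β-rule — branch into (p1 iff not p5), not (p3 implies p4)  //  not (p1 iff not p5), (p3 implies p4).
              branch 1.1.2.1 (add (p1 iff not p5), not (p3 implies p4)):
                not (p3 implies p4): α-rule — add p3, not p4.
                × closes — contains both p3 and not p3.
              branch 1.1.2.2 (add not (p1 iff not p5), (p3 implies p4)):
                (p1 iff not p5): β-rule — branch into p1, not p5  //  not p1, not not p5.
                  branch 1.1.2.2.1 (add p1, not p5):
                    × closes — contains both p5 and not p5.
                  branch 1.1.2.2.2 (add not p1, not not p5):
                    (p3 implies p4): β-rule — branch into not p3  //  p4.
                      branch 1.1.2.2.2.1 (add not p3):
                        not (p1 iff not p5): β-rule — branch into p1, not not p5  //  not p1, not p5.
                          branch 1.1.2.2.2.1.1 (add p1, not not p5):
                            × closes — contains both p1 and not p1.
                          branch 1.1.2.2.2.1.2 (add not p1, not p5):
                            × closes — contains both p5 and not p5.
                      branch 1.1.2.2.2.2 (add p4):
                        not (p1 iff not p5): β-rule — branch into p1, not not p5  //  not p1, not p5.
                          branch 1.1.2.2.2.2.1 (add p1, not not p5):
                            × closes — contains both p1 and not p1.
                          branch 1.1.2.2.2.2.2 (add not p1, not p5):
                            × closes — contains both p5 and not p5.
      branch 1.2 (add not (p1 iff not p5), not (p3 implies p4)):
        not (p3 implies p4): α-rule — add p3, not p4.
        × closes — contains both p3 and not p3.
  branch 2 (add (((p1 or p4) and p5) implies p3)):
    ((p1 iff not p5) iff (p3 implies p4)): β-rule — branch into (p1 iff not p5), (p3 implies p4)  //  not (p1 iff not p5), not (p3 implies p4).
      branch 2.1 (add (p1 iff not p5), (p3 implies p4)):
        (p1 or p4): β-rule — branch into p1  //  p4.
          branch 2.1.1 (add p1):
            (((p1 or p4) and p5) implies p3): β-rule — branch into not ((p1 or p4) and p5)  //  p3.
              branch 2.1.1.1 (add not ((p1 or p4) and p5)):
                (p1 iff not p5): β-rule — branch into p1, not p5  //  not p1, not not p5.
                  branch 2.1.1.1.1 (add p1, not p5):
                    × closes — contains both p5 and not p5.
                  branch 2.1.1.1.2 (add not p1, not not p5):
                    × closes — contains both p1 and not p1.
              branch 2.1.1.2 (add p3):
                × closes — contains both p3 and not p3.
          branch 2.1.2 (add p4):
            (((p1 or p4) and p5) implies p3): β-rule — branch into not ((p1 or p4) and p5)  //  p3.
              branch 2.1.2.1 (add not ((p1 or p4) and p5)):
                (p1 iff not p5): β-rule — branch into p1, not p5  //  not p1, not not p5.
                  branch 2.1.2.1.1 (add p1, not p5):
                    × closes — contains both p5 and not p5.
                  branch 2.1.2.1.2 (add not p1, not not p5):
                    (p3 implies p4): β-rule — branch into not p3  //  p4.
                      branch 2.1.2.1.2.1 (add not p3):
                        not ((p1 or p4) and p5): β-rule — branch into not (p1 or p4)  //  not p5.
                          branch 2.1.2.1.2.1.1 (add not (p1 or p4)):
                            not (p1 or p4): α-rule — add not p1, not p4.
                            × closes — contains both p4 and not p4.
                          branch 2.1.2.1.2.1.2 (add not p5):
                            × closes — contains both p5 and not p5.
                      branch 2.1.2.1.2.2 (add p4):
                        not ((p1 or p4) and p5): β-rule — branch into not (p1 or p4)  //  not p5.
                          branch 2.1.2.1.2.2.1 (add not (p1 or p4)):
                            not (p1 or p4): α-rule — add not p1, not p4.
                            × closes — contains both p4 and not p4.
                          branch 2.1.2.1.2.2.2 (add not p5):
                            × closes — contains both p5 and not p5.
              branch 2.1.2.2 (add p3):
                × closes — contains both p3 and not p3.
      branch 2.2 (add not (p1 iff not p5), not (p3 implies p4)):
        not (p3 implies p4): α-rule — add p3, not p4.
        × closes — contains both p3 and not p3.
All 20 branches close.
Every branch closed; the formula is unsatisfiable.

Unsatisfiable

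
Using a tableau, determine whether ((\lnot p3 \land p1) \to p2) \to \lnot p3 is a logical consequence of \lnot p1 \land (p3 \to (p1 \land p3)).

Initial set: {(\lnot p1 \land (p3 \to (p1 \land p3))); \lnot (((\lnot p3 \land p1) \to p2) \to \lnot p3)}.
(\lnot p1 \land (p3 \to (p1 \land p3))): α-rule — add \lnot p1, (p3 \to (p1 \land p3)).
\lnot (((\lnot p3 \land p1) \to p2) \to \lnot p3): α-rule — add ((\lnot p3 \land p1) \to p2), \lnot \lnot p3.
(p3 \to (p1 \land p3)): β-rule — branch into \lnot p3  //  (p1 \land p3).
  branch 1 (add \lnot p3):
    × closes — contains both p3 and \lnot p3.
  branch 2 (add (p1 \land p3)):
    (p1 \land p3): α-rule — add p1, p3.
    × closes — contains both p1 and \lnot p1.
All 2 branches close.
Every branch closed, so the premises entail the conclusion.

Yes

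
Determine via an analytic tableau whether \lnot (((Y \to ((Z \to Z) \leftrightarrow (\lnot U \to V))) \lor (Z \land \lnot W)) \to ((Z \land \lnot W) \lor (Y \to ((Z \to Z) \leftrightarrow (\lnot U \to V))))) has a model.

Initial set: {\lnot (((Y \to ((Z \to Z) \leftrightarrow (\lnot U \to V))) \lor (Z \land \lnot W)) \to ((Z \land \lnot W) \lor (Y \to ((Z \to Z) \leftrightarrow (\lnot U \to V)))))}.
\lnot (((Y \to ((Z \to Z) \leftrightarrow (\lnot U \to V))) \lor (Z \land \lnot W)) \to ((Z \land \lnot W) \lor (Y \to ((Z \to Z) \leftrightarrow (\lnot U \to V))))): α-rule — add ((Y \to ((Z \to Z) \leftrightarrow (\lnot U \to V))) \lor (Z \land \lnot W)), \lnot ((Z \land \lnot W) \lor (Y \to ((Z \to Z) \leftrightarrow (\lnot U \to V)))).
\lnot ((Z \land \lnot W) \lor (Y \to ((Z \to Z) \leftrightarrow (\lnot U \to V)))): α-rule — add \lnot (Z \land \lnot W), \lnot (Y \to ((Z \to Z) \leftrightarrow (\lnot U \to V))).
\lnot (Y \to ((Z \to Z) \leftrightarrow (\lnot U \to V))): α-rule — add Y, \lnot ((Z \to Z) \leftrightarrow (\lnot U \to V)).
((Y \to ((Z \to Z) \leftrightarrow (\lnot U \to V))) \lor (Z \land \lnot W)): β-rule — branch into (Y \to ((Z \to Z) \leftrightarrow (\lnot U \to V)))  //  (Z \land \lnot W).
  branch 1 (add (Y \to ((Z \to Z) \leftrightarrow (\lnot U \to V)))):
    \lnot (Z \land \lnot W): β-rule — branch into \lnot Z  //  \lnot \lnot W.
      branch 1.1 (add \lnot Z):
        \lnot ((Z \to Z) \leftrightarrow (\lnot U \to V)): β-rule — branch into (Z \to Z), \lnot (\lnot U \to V)  //  \lnot (Z \to Z), (\lnot U \to V).
          branch 1.1.1 (add (Z \to Z), \lnot (\lnot U \to V)):
            \lnot (\lnot U \to V): α-rule — add \lnot U, \lnot V.
            (Y \to ((Z \to Z) \leftrightarrow (\lnot U \to V))): β-rule — branch into \lnot Y  //  ((Z \to Z) \leftrightarrow (\lnot U \to V)).
              branch 1.1.1.1 (add \lnot Y):
                × closes — contains both Y and \lnot Y.
              branch 1.1.1.2 (add ((Z \to Z) \leftrightarrow (\lnot U \to V))):
                (Z \to Z): β-rule — branch into \lnot Z  //  Z.
                  branch 1.1.1.2.1 (add \lnot Z):
                    ((Z \to Z) \leftrightarrow (\lnot U \to V)): β-rule — branch into (Z \to Z), (\lnot U \to V)  //  \lnot (Z \to Z), \lnot (\lnot U \to V).
                      branch 1.1.1.2.1.1 (add (Z \to Z), (\lnot U \to V)):
                        (Z \to Z): β-rule — branch into \lnot Z  //  Z.
                          branch 1.1.1.2.1.1.1 (add \lnot Z):
                            (\lnot U \to V): β-rule — branch into \lnot \lnot U  //  V.
                              branch 1.1.1.2.1.1.1.1 (add \lnot \lnot U):
                                × closes — contains both U and \lnot U.
                              branch 1.1.1.2.1.1.1.2 (add V):
                                × closes — contains both V and \lnot V.
                          branch 1.1.1.2.1.1.2 (add Z):
                            × closes — contains both Z and \lnot Z.
                      branch 1.1.1.2.1.2 (add \lnot (Z \to Z), \lnot (\lnot U \to V)):
                        \lnot (Z \to Z): α-rule — add Z, \lnot Z.
                        × closes — contains both Z and \lnot Z.
                  branch 1.1.1.2.2 (add Z):
                    × closes — contains both Z and \lnot Z.
          branch 1.1.2 (add \lnot (Z \to Z), (\lnot U \to V)):
            \lnot (Z \to Z): α-rule — add Z, \lnot Z.
            × closes — contains both Z and \lnot Z.
      branch 1.2 (add \lnot \lnot W):
        \lnot ((Z \to Z) \leftrightarrow (\lnot U \to V)): β-rule — branch into (Z \to Z), \lnot (\lnot U \to V)  //  \lnot (Z \to Z), (\lnot U \to V).
          branch 1.2.1 (add (Z \to Z), \lnot (\lnot U \to V)):
            \lnot (\lnot U \to V): α-rule — add \lnot U, \lnot V.
            (Y \to ((Z \to Z) \leftrightarrow (\lnot U \to V))): β-rule — branch into \lnot Y  //  ((Z \to Z) \leftrightarrow (\lnot U \to V)).
              branch 1.2.1.1 (add \lnot Y):
                × closes — contains both Y and \lnot Y.
              branch 1.2.1.2 (add ((Z \to Z) \leftrightarrow (\lnot U \to V))):
                (Z \to Z): β-rule — branch into \lnot Z  //  Z.
                  branch 1.2.1.2.1 (add \lnot Z):
                    ((Z \to Z) \leftrightarrow (\lnot U \to V)): β-rule — branch into (Z \to Z), (\lnot U \to V)  //  \lnot (Z \to Z), \lnot (\lnot U \to V).
                      branch 1.2.1.2.1.1 (add (Z \to Z), (\lnot U \to V)):
                        (Z \to Z): β-rule — branch into \lnot Z  //  Z.
                          branch 1.2.1.2.1.1.1 (add \lnot Z):
                            (\lnot U \to V): β-rule — branch into \lnot \lnot U  //  V.
                              branch 1.2.1.2.1.1.1.1 (add \lnot \lnot U):
                                × closes — contains both U and \lnot U.
                              branch 1.2.1.2.1.1.1.2 (add V):
                                × closes — contains both V and \lnot V.
                          branch 1.2.1.2.1.1.2 (add Z):
                            × closes — contains both Z and \lnot Z.
                      branch 1.2.1.2.1.2 (add \lnot (Z \to Z), \lnot (\lnot U \to V)):
                        \lnot (Z \to Z): α-rule — add Z, \lnot Z.
                        × closes — contains both Z and \lnot Z.
                  branch 1.2.1.2.2 (add Z):
                    ((Z \to Z) \leftrightarrow (\lnot U \to V)): β-rule — branch into (Z \to Z), (\lnot U \to V)  //  \lnot (Z \to Z), \lnot (\lnot U \to V).
                      branch 1.2.1.2.2.1 (add (Z \to Z), (\lnot U \to V)):
                        (Z \to Z): β-rule — branch into \lnot Z  //  Z.
                          branch 1.2.1.2.2.1.1 (add \lnot Z):
                            × closes — contains both Z and \lnot Z.
                          branch 1.2.1.2.2.1.2 (add Z):
                            (\lnot U \to V): β-rule — branch into \lnot \lnot U  //  V.
                              branch 1.2.1.2.2.1.2.1 (add \lnot \lnot U):
                                × closes — contains both U and \lnot U.
                              branch 1.2.1.2.2.1.2.2 (add V):
                                × closes — contains both V and \lnot V.
                      branch 1.2.1.2.2.2 (add \lnot (Z \to Z), \lnot (\lnot U \to V)):
                        \lnot (Z \to Z): α-rule — add Z, \lnot Z.
                        × closes — contains both Z and \lnot Z.
          branch 1.2.2 (add \lnot (Z \to Z), (\lnot U \to V)):
            \lnot (Z \to Z): α-rule — add Z, \lnot Z.
            × closes — contains both Z and \lnot Z.
  branch 2 (add (Z \land \lnot W)):
    (Z \land \lnot W): α-rule — add Z, \lnot W.
    \lnot (Z \land \lnot W): β-rule — branch into \lnot Z  //  \lnot \lnot W.
      branch 2.1 (add \lnot Z):
        × closes — contains both Z and \lnot Z.
      branch 2.2 (add \lnot \lnot W):
        × closes — contains both W and \lnot W.
All 19 branches close.
Every branch closed; the formula is unsatisfiable.

Unsatisfiable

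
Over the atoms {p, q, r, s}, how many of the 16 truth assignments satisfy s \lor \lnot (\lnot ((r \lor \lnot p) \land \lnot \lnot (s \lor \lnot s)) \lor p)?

12

Initial set: {(s \lor \lnot (\lnot ((r \lor \lnot p) \land \lnot \lnot (s \lor \lnot s)) \lor p))}.
(s \lor \lnot (\lnot ((r \lor \lnot p) \land \lnot \lnot (s \lor \lnot s)) \lor p)): β-rule — branch into s  //  \lnot (\lnot ((r \lor \lnot p) \land \lnot \lnot (s \lor \lnot s)) \lor p).
  branch 1 (add s):
    ○ open, literals {s=T}.
  branch 2 (add \lnot (\lnot ((r \lor \lnot p) \land \lnot \lnot (s \lor \lnot s)) \lor p)):
    \lnot (\lnot ((r \lor \lnot p) \land \lnot \lnot (s \lor \lnot s)) \lor p): α-rule — add \lnot \lnot ((r \lor \lnot p) \land \lnot \lnot (s \lor \lnot s)), \lnot p.
    \lnot \lnot ((r \lor \lnot p) \land \lnot \lnot (s \lor \lnot s)): α-rule — add (r \lor \lnot p), \lnot \lnot (s \lor \lnot s).
    \lnot \lnot (s \lor \lnot s): drop double negation, giving (s \lor \lnot s).
    (r \lor \lnot p): β-rule — branch into r  //  \lnot p.
      branch 2.1 (add r):
        (s \lor \lnot s): β-rule — branch into s  //  \lnot s.
          branch 2.1.1 (add s):
            ○ open, literals {p=F, r=T, s=T}.
          branch 2.1.2 (add \lnot s):
            ○ open, literals {p=F, r=T, s=F}.
      branch 2.2 (add \lnot p):
        (s \lor \lnot s): β-rule — branch into s  //  \lnot s.
          branch 2.2.1 (add s):
            ○ open, literals {p=F, s=T}.
          branch 2.2.2 (add \lnot s):
            ○ open, literals {p=F, s=F}.
0 branches closed, 5 open.
Each open branch fixes some atoms; the unmentioned ones are free. Counting distinct full assignments: branch {s=T} (p, q, r) contributes 8 new; branch {p=F, r=T, s=T} (q) contributes 0 new; branch {p=F, r=T, s=F} (q) contributes 2 new; branch {p=F, s=T} (q, r) contributes 0 new; branch {p=F, s=F} (q, r) contributes 2 new. Total: 12.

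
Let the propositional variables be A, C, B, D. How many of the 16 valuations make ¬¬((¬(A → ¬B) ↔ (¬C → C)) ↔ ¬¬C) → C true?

Initial set: {(¬¬((¬(A → ¬B) ↔ (¬C → C)) ↔ ¬¬C) → C)}.
(¬¬((¬(A → ¬B) ↔ (¬C → C)) ↔ ¬¬C) → C): β-rule — branch into ¬¬¬((¬(A → ¬B) ↔ (¬C → C)) ↔ ¬¬C)  //  C.
  branch 1 (add ¬¬¬((¬(A → ¬B) ↔ (¬C → C)) ↔ ¬¬C)):
    ¬¬¬((¬(A → ¬B) ↔ (¬C → C)) ↔ ¬¬C): drop double negation, giving ¬((¬(A → ¬B) ↔ (¬C → C)) ↔ ¬¬C).
    ¬((¬(A → ¬B) ↔ (¬C → C)) ↔ ¬¬C): β-rule — branch into (¬(A → ¬B) ↔ (¬C → C)), ¬¬¬C  //  ¬(¬(A → ¬B) ↔ (¬C → C)), ¬¬C.
      branch 1.1 (add (¬(A → ¬B) ↔ (¬C → C)), ¬¬¬C):
        ¬¬¬C: drop double negation, giving ¬C.
        (¬(A → ¬B) ↔ (¬C → C)): β-rule — branch into ¬(A → ¬B), (¬C → C)  //  ¬¬(A → ¬B), ¬(¬C → C).
          branch 1.1.1 (add ¬(A → ¬B), (¬C → C)):
            ¬(A → ¬B): α-rule — add A, ¬¬B.
            (¬C → C): β-rule — branch into ¬¬C  //  C.
              branch 1.1.1.1 (add ¬¬C):
                × closes — contains both C and ¬C.
              branch 1.1.1.2 (add C):
                × closes — contains both C and ¬C.
          branch 1.1.2 (add ¬¬(A → ¬B), ¬(¬C → C)):
            ¬(¬C → C): α-rule — add ¬C, ¬C.
            ¬¬(A → ¬B): β-rule — branch into ¬A  //  ¬B.
              branch 1.1.2.1 (add ¬A):
                ○ open, literals {A=F, C=F}.
              branch 1.1.2.2 (add ¬B):
                ○ open, literals {B=F, C=F}.
      branch 1.2 (add ¬(¬(A → ¬B) ↔ (¬C → C)), ¬¬C):
        ¬¬C: drop double negation, giving C.
        ¬(¬(A → ¬B) ↔ (¬C → C)): β-rule — branch into ¬(A → ¬B), ¬(¬C → C)  //  ¬¬(A → ¬B), (¬C → C).
          branch 1.2.1 (add ¬(A → ¬B), ¬(¬C → C)):
            ¬(A → ¬B): α-rule — add A, ¬¬B.
            ¬(¬C → C): α-rule — add ¬C, ¬C.
            × closes — contains both C and ¬C.
          branch 1.2.2 (add ¬¬(A → ¬B), (¬C → C)):
            ¬¬(A → ¬B): β-rule — branch into ¬A  //  ¬B.
              branch 1.2.2.1 (add ¬A):
                (¬C → C): β-rule — branch into ¬¬C  //  C.
                  branch 1.2.2.1.1 (add ¬¬C):
                    ○ open, literals {A=F, C=T}.
                  branch 1.2.2.1.2 (add C):
                    ○ open, literals {A=F, C=T}.
              branch 1.2.2.2 (add ¬B):
                (¬C → C): β-rule — branch into ¬¬C  //  C.
                  branch 1.2.2.2.1 (add ¬¬C):
                    ○ open, literals {B=F, C=T}.
                  branch 1.2.2.2.2 (add C):
                    ○ open, literals {B=F, C=T}.
  branch 2 (add C):
    ○ open, literals {C=T}.
3 branches closed, 7 open.
Each open branch fixes some atoms; the unmentioned ones are free. Counting distinct full assignments: branch {A=F, C=F} (B, D) contributes 4 new; branch {B=F, C=F} (A, D) contributes 2 new; branch {A=F, C=T} (B, D) contributes 4 new; branch {A=F, C=T} (B, D) contributes 0 new; branch {B=F, C=T} (A, D) contributes 2 new; branch {B=F, C=T} (A, D) contributes 0 new; branch {C=T} (A, B, D) contributes 2 new. Total: 14.

14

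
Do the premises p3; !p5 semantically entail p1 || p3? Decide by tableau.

Yes

Initial set: {p3; !p5; !(p1 || p3)}.
!(p1 || p3): α-rule — add !p1, !p3.
× closes — contains both p3 and !p3.
All 1 branch closes.
Every branch closed, so the premises entail the conclusion.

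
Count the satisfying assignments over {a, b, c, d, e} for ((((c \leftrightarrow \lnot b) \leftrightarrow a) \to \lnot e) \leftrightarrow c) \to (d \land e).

Initial set: {(((((c \leftrightarrow \lnot b) \leftrightarrow a) \to \lnot e) \leftrightarrow c) \to (d \land e))}.
(((((c \leftrightarrow \lnot b) \leftrightarrow a) \to \lnot e) \leftrightarrow c) \to (d \land e)): β-rule — branch into \lnot ((((c \leftrightarrow \lnot b) \leftrightarrow a) \to \lnot e) \leftrightarrow c)  //  (d \land e).
  branch 1 (add \lnot ((((c \leftrightarrow \lnot b) \leftrightarrow a) \to \lnot e) \leftrightarrow c)):
    \lnot ((((c \leftrightarrow \lnot b) \leftrightarrow a) \to \lnot e) \leftrightarrow c): β-rule — branch into (((c \leftrightarrow \lnot b) \leftrightarrow a) \to \lnot e), \lnot c  //  \lnot (((c \leftrightarrow \lnot b) \leftrightarrow a) \to \lnot e), c.
      branch 1.1 (add (((c \leftrightarrow \lnot b) \leftrightarrow a) \to \lnot e), \lnot c):
        (((c \leftrightarrow \lnot b) \leftrightarrow a) \to \lnot e): β-rule — branch into \lnot ((c \leftrightarrow \lnot b) \leftrightarrow a)  //  \lnot e.
          branch 1.1.1 (add \lnot ((c \leftrightarrow \lnot b) \leftrightarrow a)):
            \lnot ((c \leftrightarrow \lnot b) \leftrightarrow a): β-rule — branch into (c \leftrightarrow \lnot b), \lnot a  //  \lnot (c \leftrightarrow \lnot b), a.
              branch 1.1.1.1 (add (c \leftrightarrow \lnot b), \lnot a):
                (c \leftrightarrow \lnot b): β-rule — branch into c, \lnot b  //  \lnot c, \lnot \lnot b.
                  branch 1.1.1.1.1 (add c, \lnot b):
                    × closes — contains both c and \lnot c.
                  branch 1.1.1.1.2 (add \lnot c, \lnot \lnot b):
                    ○ open, literals {a=F, b=T, c=F}.
              branch 1.1.1.2 (add \lnot (c \leftrightarrow \lnot b), a):
                \lnot (c \leftrightarrow \lnot b): β-rule — branch into c, \lnot \lnot b  //  \lnot c, \lnot b.
                  branch 1.1.1.2.1 (add c, \lnot \lnot b):
                    × closes — contains both c and \lnot c.
                  branch 1.1.1.2.2 (add \lnot c, \lnot b):
                    ○ open, literals {a=T, b=F, c=F}.
          branch 1.1.2 (add \lnot e):
            ○ open, literals {c=F, e=F}.
      branch 1.2 (add \lnot (((c \leftrightarrow \lnot b) \leftrightarrow a) \to \lnot e), c):
        \lnot (((c \leftrightarrow \lnot b) \leftrightarrow a) \to \lnot e): α-rule — add ((c \leftrightarrow \lnot b) \leftrightarrow a), \lnot \lnot e.
        ((c \leftrightarrow \lnot b) \leftrightarrow a): β-rule — branch into (c \leftrightarrow \lnot b), a  //  \lnot (c \leftrightarrow \lnot b), \lnot a.
          branch 1.2.1 (add (c \leftrightarrow \lnot b), a):
            (c \leftrightarrow \lnot b): β-rule — branch into c, \lnot b  //  \lnot c, \lnot \lnot b.
              branch 1.2.1.1 (add c, \lnot b):
                ○ open, literals {a=T, b=F, c=T, e=T}.
              branch 1.2.1.2 (add \lnot c, \lnot \lnot b):
                × closes — contains both c and \lnot c.
          branch 1.2.2 (add \lnot (c \leftrightarrow \lnot b), \lnot a):
            \lnot (c \leftrightarrow \lnot b): β-rule — branch into c, \lnot \lnot b  //  \lnot c, \lnot b.
              branch 1.2.2.1 (add c, \lnot \lnot b):
                ○ open, literals {a=F, b=T, c=T, e=T}.
              branch 1.2.2.2 (add \lnot c, \lnot b):
                × closes — contains both c and \lnot c.
  branch 2 (add (d \land e)):
    (d \land e): α-rule — add d, e.
    ○ open, literals {d=T, e=T}.
4 branches closed, 6 open.
Each open branch fixes some atoms; the unmentioned ones are free. Counting distinct full assignments: branch {a=F, b=T, c=F} (d, e) contributes 4 new; branch {a=T, b=F, c=F} (d, e) contributes 4 new; branch {c=F, e=F} (a, b, d) contributes 4 new; branch {a=T, b=F, c=T, e=T} (d) contributes 2 new; branch {a=F, b=T, c=T, e=T} (d) contributes 2 new; branch {d=T, e=T} (a, b, c) contributes 4 new. Total: 20.

20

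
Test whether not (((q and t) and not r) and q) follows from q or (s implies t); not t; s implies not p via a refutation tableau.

Initial set: {T (q or (s implies t)); T not t; T (s implies not p); F not (((q and t) and not r) and q)}.
F not (((q and t) and not r) and q): α-rule — add T ((q and t) and not r), T q.
T ((q and t) and not r): α-rule — add T (q and t), T not r.
T (q and t): α-rule — add T q, T t.
× closes — contains both t and not t.
All 1 branch closes.
Every branch closed, so the premises entail the conclusion.

Yes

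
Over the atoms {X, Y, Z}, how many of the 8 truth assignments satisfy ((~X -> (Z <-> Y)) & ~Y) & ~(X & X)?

1

Initial set: {(((~X -> (Z <-> Y)) & ~Y) & ~(X & X))}.
(((~X -> (Z <-> Y)) & ~Y) & ~(X & X)): α-rule — add ((~X -> (Z <-> Y)) & ~Y), ~(X & X).
((~X -> (Z <-> Y)) & ~Y): α-rule — add (~X -> (Z <-> Y)), ~Y.
~(X & X): β-rule — branch into ~X  //  ~X.
  branch 1 (add ~X):
    (~X -> (Z <-> Y)): β-rule — branch into ~~X  //  (Z <-> Y).
      branch 1.1 (add ~~X):
        × closes — contains both X and ~X.
      branch 1.2 (add (Z <-> Y)):
        (Z <-> Y): β-rule — branch into Z, Y  //  ~Z, ~Y.
          branch 1.2.1 (add Z, Y):
            × closes — contains both Y and ~Y.
          branch 1.2.2 (add ~Z, ~Y):
            ○ open, literals {X=F, Y=F, Z=F}.
  branch 2 (add ~X):
    (~X -> (Z <-> Y)): β-rule — branch into ~~X  //  (Z <-> Y).
      branch 2.1 (add ~~X):
        × closes — contains both X and ~X.
      branch 2.2 (add (Z <-> Y)):
        (Z <-> Y): β-rule — branch into Z, Y  //  ~Z, ~Y.
          branch 2.2.1 (add Z, Y):
            × closes — contains both Y and ~Y.
          branch 2.2.2 (add ~Z, ~Y):
            ○ open, literals {X=F, Y=F, Z=F}.
4 branches closed, 2 open.
Each open branch fixes some atoms; the unmentioned ones are free. Counting distinct full assignments: branch {X=F, Y=F, Z=F} (none free) contributes 1 new; branch {X=F, Y=F, Z=F} (none free) contributes 0 new. Total: 1.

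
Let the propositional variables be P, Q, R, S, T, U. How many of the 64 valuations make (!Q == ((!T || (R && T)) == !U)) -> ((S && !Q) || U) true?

Initial set: {((!Q == ((!T || (R && T)) == !U)) -> ((S && !Q) || U))}.
((!Q == ((!T || (R && T)) == !U)) -> ((S && !Q) || U)): β-rule — branch into !(!Q == ((!T || (R && T)) == !U))  //  ((S && !Q) || U).
  branch 1 (add !(!Q == ((!T || (R && T)) == !U))):
    !(!Q == ((!T || (R && T)) == !U)): β-rule — branch into !Q, !((!T || (R && T)) == !U)  //  !!Q, ((!T || (R && T)) == !U).
      branch 1.1 (add !Q, !((!T || (R && T)) == !U)):
        !((!T || (R && T)) == !U): β-rule — branch into (!T || (R && T)), !!U  //  !(!T || (R && T)), !U.
          branch 1.1.1 (add (!T || (R && T)), !!U):
            (!T || (R && T)): β-rule — branch into !T  //  (R && T).
              branch 1.1.1.1 (add !T):
                ○ open, literals {Q=F, T=F, U=T}.
              branch 1.1.1.2 (add (R && T)):
                (R && T): α-rule — add R, T.
                ○ open, literals {Q=F, R=T, T=T, U=T}.
          branch 1.1.2 (add !(!T || (R && T)), !U):
            !(!T || (R && T)): α-rule — add !!T, !(R && T).
            !(R && T): β-rule — branch into !R  //  !T.
              branch 1.1.2.1 (add !R):
                ○ open, literals {Q=F, R=F, T=T, U=F}.
              branch 1.1.2.2 (add !T):
                × closes — contains both T and !T.
      branch 1.2 (add !!Q, ((!T || (R && T)) == !U)):
        ((!T || (R && T)) == !U): β-rule — branch into (!T || (R && T)), !U  //  !(!T || (R && T)), !!U.
          branch 1.2.1 (add (!T || (R && T)), !U):
            (!T || (R && T)): β-rule — branch into !T  //  (R && T).
              branch 1.2.1.1 (add !T):
                ○ open, literals {Q=T, T=F, U=F}.
              branch 1.2.1.2 (add (R && T)):
                (R && T): α-rule — add R, T.
                ○ open, literals {Q=T, R=T, T=T, U=F}.
          branch 1.2.2 (add !(!T || (R && T)), !!U):
            !(!T || (R && T)): α-rule — add !!T, !(R && T).
            !(R && T): β-rule — branch into !R  //  !T.
              branch 1.2.2.1 (add !R):
                ○ open, literals {Q=T, R=F, T=T, U=T}.
              branch 1.2.2.2 (add !T):
                × closes — contains both T and !T.
  branch 2 (add ((S && !Q) || U)):
    ((S && !Q) || U): β-rule — branch into (S && !Q)  //  U.
      branch 2.1 (add (S && !Q)):
        (S && !Q): α-rule — add S, !Q.
        ○ open, literals {Q=F, S=T}.
      branch 2.2 (add U):
        ○ open, literals {U=T}.
2 branches closed, 8 open.
Each open branch fixes some atoms; the unmentioned ones are free. Counting distinct full assignments: branch {Q=F, T=F, U=T} (P, R, S) contributes 8 new; branch {Q=F, R=T, T=T, U=T} (P, S) contributes 4 new; branch {Q=F, R=F, T=T, U=F} (P, S) contributes 4 new; branch {Q=T, T=F, U=F} (P, R, S) contributes 8 new; branch {Q=T, R=T, T=T, U=F} (P, S) contributes 4 new; branch {Q=T, R=F, T=T, U=T} (P, S) contributes 4 new; branch {Q=F, S=T} (P, R, T, U) contributes 8 new; branch {U=T} (P, Q, R, S, T) contributes 14 new. Total: 54.

54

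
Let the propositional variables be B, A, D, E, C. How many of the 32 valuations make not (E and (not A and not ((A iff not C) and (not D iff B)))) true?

Initial set: {T not (E and (not A and not ((A iff not C) and (not D iff B))))}.
T not (E and (not A and not ((A iff not C) and (not D iff B)))): β-rule — branch into F E  //  F (not A and not ((A iff not C) and (not D iff B))).
  branch 1 (add F E):
    ○ open, literals {E=0}.
  branch 2 (add F (not A and not ((A iff not C) and (not D iff B)))):
    F (not A and not ((A iff not C) and (not D iff B))): β-rule — branch into F not A  //  F not ((A iff not C) and (not D iff B)).
      branch 2.1 (add F not A):
        ○ open, literals {A=1}.
      branch 2.2 (add F not ((A iff not C) and (not D iff B))):
        F not ((A iff not C) and (not D iff B)): α-rule — add T (A iff not C), T (not D iff B).
        T (A iff not C): β-rule — branch into T A, T not C  //  F A, F not C.
          branch 2.2.1 (add T A, T not C):
            T (not D iff B): β-rule — branch into T not D, T B  //  F not D, F B.
              branch 2.2.1.1 (add T not D, T B):
                ○ open, literals {A=1, B=1, C=0, D=0}.
              branch 2.2.1.2 (add F not D, F B):
                ○ open, literals {A=1, B=0, C=0, D=1}.
          branch 2.2.2 (add F A, F not C):
            T (not D iff B): β-rule — branch into T not D, T B  //  F not D, F B.
              branch 2.2.2.1 (add T not D, T B):
                ○ open, literals {A=0, B=1, C=1, D=0}.
              branch 2.2.2.2 (add F not D, F B):
                ○ open, literals {A=0, B=0, C=1, D=1}.
0 branches closed, 6 open.
Each open branch fixes some atoms; the unmentioned ones are free. Counting distinct full assignments: branch {E=0} (B, A, D, C) contributes 16 new; branch {A=1} (B, D, E, C) contributes 8 new; branch {A=1, B=1, C=0, D=0} (E) contributes 0 new; branch {A=1, B=0, C=0, D=1} (E) contributes 0 new; branch {A=0, B=1, C=1, D=0} (E) contributes 1 new; branch {A=0, B=0, C=1, D=1} (E) contributes 1 new. Total: 26.

26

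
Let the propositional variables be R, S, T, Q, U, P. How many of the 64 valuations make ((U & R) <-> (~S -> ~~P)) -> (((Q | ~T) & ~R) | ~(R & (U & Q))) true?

Initial set: {T (((U & R) <-> (~S -> ~~P)) -> (((Q | ~T) & ~R) | ~(R & (U & Q))))}.
T (((U & R) <-> (~S -> ~~P)) -> (((Q | ~T) & ~R) | ~(R & (U & Q)))): β-rule — branch into F ((U & R) <-> (~S -> ~~P))  //  T (((Q | ~T) & ~R) | ~(R & (U & Q))).
  branch 1 (add F ((U & R) <-> (~S -> ~~P))):
    F ((U & R) <-> (~S -> ~~P)): β-rule — branch into T (U & R), F (~S -> ~~P)  //  F (U & R), T (~S -> ~~P).
      branch 1.1 (add T (U & R), F (~S -> ~~P)):
        T (U & R): α-rule — add T U, T R.
        F (~S -> ~~P): α-rule — add T ~S, F ~~P.
        F ~~P: drop double negation, giving F P.
        ○ open, literals {P=F, R=T, S=F, U=T}.
      branch 1.2 (add F (U & R), T (~S -> ~~P)):
        F (U & R): β-rule — branch into F U  //  F R.
          branch 1.2.1 (add F U):
            T (~S -> ~~P): β-rule — branch into F ~S  //  T ~~P.
              branch 1.2.1.1 (add F ~S):
                ○ open, literals {S=T, U=F}.
              branch 1.2.1.2 (add T ~~P):
                T ~~P: drop double negation, giving T P.
                ○ open, literals {P=T, U=F}.
          branch 1.2.2 (add F R):
            T (~S -> ~~P): β-rule — branch into F ~S  //  T ~~P.
              branch 1.2.2.1 (add F ~S):
                ○ open, literals {R=F, S=T}.
              branch 1.2.2.2 (add T ~~P):
                T ~~P: drop double negation, giving T P.
                ○ open, literals {P=T, R=F}.
  branch 2 (add T (((Q | ~T) & ~R) | ~(R & (U & Q)))):
    T (((Q | ~T) & ~R) | ~(R & (U & Q))): β-rule — branch into T ((Q | ~T) & ~R)  //  T ~(R & (U & Q)).
      branch 2.1 (add T ((Q | ~T) & ~R)):
        T ((Q | ~T) & ~R): α-rule — add T (Q | ~T), T ~R.
        T (Q | ~T): β-rule — branch into T Q  //  T ~T.
          branch 2.1.1 (add T Q):
            ○ open, literals {Q=T, R=F}.
          branch 2.1.2 (add T ~T):
            ○ open, literals {R=F, T=F}.
      branch 2.2 (add T ~(R & (U & Q))):
        T ~(R & (U & Q)): β-rule — branch into F R  //  F (U & Q).
          branch 2.2.1 (add F R):
            ○ open, literals {R=F}.
          branch 2.2.2 (add F (U & Q)):
            F (U & Q): β-rule — branch into F U  //  F Q.
              branch 2.2.2.1 (add F U):
                ○ open, literals {U=F}.
              branch 2.2.2.2 (add F Q):
                ○ open, literals {Q=F}.
0 branches closed, 10 open.
Each open branch fixes some atoms; the unmentioned ones are free. Counting distinct full assignments: branch {P=F, R=T, S=F, U=T} (T, Q) contributes 4 new; branch {S=T, U=F} (R, T, Q, P) contributes 16 new; branch {P=T, U=F} (R, S, T, Q) contributes 8 new; branch {R=F, S=T} (T, Q, U, P) contributes 8 new; branch {P=T, R=F} (S, T, Q, U) contributes 4 new; branch {Q=T, R=F} (S, T, U, P) contributes 4 new; branch {R=F, T=F} (S, Q, U, P) contributes 2 new; branch {R=F} (S, T, Q, U, P) contributes 2 new; branch {U=F} (R, S, T, Q, P) contributes 4 new; branch {Q=F} (R, S, T, U, P) contributes 6 new. Total: 58.

58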